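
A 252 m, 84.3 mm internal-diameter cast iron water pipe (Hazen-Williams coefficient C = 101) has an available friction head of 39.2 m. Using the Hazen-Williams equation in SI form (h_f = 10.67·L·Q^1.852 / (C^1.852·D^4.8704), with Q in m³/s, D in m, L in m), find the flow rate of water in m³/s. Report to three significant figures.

Rearranging: Q = [h_f·C^1.852·D^4.8704 / (10.67·L)]^(1/1.852)
Q = [39.2·101^1.852·0.0843^4.8704 / (10.67·252)]^0.540 = 0.01542 m³/s

Q ≈ 0.0154 m³/s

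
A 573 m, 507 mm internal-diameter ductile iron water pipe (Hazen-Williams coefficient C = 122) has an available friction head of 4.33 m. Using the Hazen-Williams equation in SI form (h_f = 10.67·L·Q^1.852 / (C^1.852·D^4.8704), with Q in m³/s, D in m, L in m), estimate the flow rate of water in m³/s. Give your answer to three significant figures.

Rearranging: Q = [h_f·C^1.852·D^4.8704 / (10.67·L)]^(1/1.852)
Q = [4.33·122^1.852·0.507^4.8704 / (10.67·573)]^0.540 = 0.4072 m³/s

Q ≈ 0.407 m³/s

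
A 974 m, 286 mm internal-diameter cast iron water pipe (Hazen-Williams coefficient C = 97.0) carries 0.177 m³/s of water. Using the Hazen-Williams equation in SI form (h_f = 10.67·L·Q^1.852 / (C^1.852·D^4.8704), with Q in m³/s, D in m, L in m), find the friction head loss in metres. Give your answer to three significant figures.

h_f ≈ 39.1 m

h_f = 10.67·974·0.177^1.852 / (97.0^1.852·0.286^4.8704) = 39.10 m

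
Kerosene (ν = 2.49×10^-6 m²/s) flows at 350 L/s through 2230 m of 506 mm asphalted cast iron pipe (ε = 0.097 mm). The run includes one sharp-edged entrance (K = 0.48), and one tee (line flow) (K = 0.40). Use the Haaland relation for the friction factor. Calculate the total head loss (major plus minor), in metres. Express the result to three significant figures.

V = 4Q/(πD²) = 1.741 m/s; V²/2g = 0.1544 m
Re = 3.54×10^5, ε/D = 1.92×10^-4 → f = 0.01571 (Haaland)
Major: h_f = f(L/D)·V²/2g = 0.01571·4407·0.1544 = 10.69 m
Minor: ΣK = 0.880; h_m = ΣK·V²/2g = 0.1359 m
Total H_L = 10.69 + 0.1359 = 10.83 m

H_L ≈ 10.8 m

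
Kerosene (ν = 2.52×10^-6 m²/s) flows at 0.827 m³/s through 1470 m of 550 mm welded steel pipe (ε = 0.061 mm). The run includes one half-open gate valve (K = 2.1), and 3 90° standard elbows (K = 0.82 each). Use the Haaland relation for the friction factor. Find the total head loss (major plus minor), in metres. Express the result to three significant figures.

V = 4Q/(πD²) = 3.481 m/s; V²/2g = 0.6176 m
Re = 7.60×10^5, ε/D = 1.11×10^-4 → f = 0.01379 (Haaland)
Major: h_f = f(L/D)·V²/2g = 0.01379·2673·0.6176 = 22.77 m
Minor: ΣK = 4.56; h_m = ΣK·V²/2g = 2.816 m
Total H_L = 22.77 + 2.816 = 25.59 m

H_L ≈ 25.6 m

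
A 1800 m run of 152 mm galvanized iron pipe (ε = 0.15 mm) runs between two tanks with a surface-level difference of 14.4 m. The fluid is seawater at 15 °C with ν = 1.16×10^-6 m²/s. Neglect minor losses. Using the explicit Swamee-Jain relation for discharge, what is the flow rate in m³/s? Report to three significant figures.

Swamee-Jain (Type II): Q = -0.965·√(gD⁵h_f/L)·ln[ε/(3.7D) + √(3.17ν²L/(gD³h_f))]
√(gD⁵h_f/L) = √(9.81·0.152⁵·14.4/1800) = 0.002523
ε/(3.7D) = 2.67×10^-4; √(3.17ν²L/(gD³h_f)) = 1.24×10^-4
Q = -0.965·0.002523·ln(3.911×10^-4) = 0.01911 m³/s
Check: V = 1.05 m/s, Re = 1.38×10^5, f = 0.02169, h_f = 14.5 m ≈ 14.4 m ✓

Q ≈ 0.0191 m³/s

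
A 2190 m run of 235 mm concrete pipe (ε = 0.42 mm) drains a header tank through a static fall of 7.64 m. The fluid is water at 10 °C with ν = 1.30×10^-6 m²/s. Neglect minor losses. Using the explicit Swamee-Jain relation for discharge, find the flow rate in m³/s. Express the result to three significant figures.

Swamee-Jain (Type II): Q = -0.965·√(gD⁵h_f/L)·ln[ε/(3.7D) + √(3.17ν²L/(gD³h_f))]
√(gD⁵h_f/L) = √(9.81·0.235⁵·7.64/2190) = 0.004953
ε/(3.7D) = 4.83×10^-4; √(3.17ν²L/(gD³h_f)) = 1.10×10^-4
Q = -0.965·0.004953·ln(5.929×10^-4) = 0.03551 m³/s
Check: V = 0.819 m/s, Re = 1.48×10^5, f = 0.02420, h_f = 7.70 m ≈ 7.64 m ✓

Q ≈ 0.0355 m³/s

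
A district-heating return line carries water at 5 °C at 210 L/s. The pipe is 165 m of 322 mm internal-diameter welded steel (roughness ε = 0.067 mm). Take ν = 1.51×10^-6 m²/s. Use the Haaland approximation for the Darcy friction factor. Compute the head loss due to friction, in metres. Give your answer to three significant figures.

h_f ≈ 2.65 m

V = 4Q/(πD²) = 4·0.210/(π·0.322²) = 2.579 m/s
Re = VD/ν = 2.579·0.322/1.51×10^-6 = 5.50×10^5 → turbulent
ε/D = 0.067/322 = 2.08×10^-4
Haaland: f = 0.01525
h_f = f(L/D)V²/(2g) = 0.01525·(165/0.322)·2.579²/(2·9.81) = 2.649 m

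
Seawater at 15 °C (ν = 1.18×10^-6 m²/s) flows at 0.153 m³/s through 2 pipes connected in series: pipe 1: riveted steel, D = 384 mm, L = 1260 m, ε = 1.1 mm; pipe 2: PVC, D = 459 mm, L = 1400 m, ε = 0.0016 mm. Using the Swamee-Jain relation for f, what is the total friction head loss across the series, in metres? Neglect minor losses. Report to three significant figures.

Pipe 1: V = 1.321 m/s, Re = 4.30×10^5, ε/D = 0.00286, f = 0.02628, h_1 = f(L/D)V²/2g = 7.670 m
Pipe 2: V = 0.9246 m/s, Re = 3.60×10^5, ε/D = 3.49×10^-6, f = 0.01394, h_2 = f(L/D)V²/2g = 1.853 m
Series → Q common, losses add: H = Σh = 9.523 m

H ≈ 9.52 m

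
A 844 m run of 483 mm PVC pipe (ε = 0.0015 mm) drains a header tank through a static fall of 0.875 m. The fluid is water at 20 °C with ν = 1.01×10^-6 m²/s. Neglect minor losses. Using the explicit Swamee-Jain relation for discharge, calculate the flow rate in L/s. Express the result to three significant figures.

Swamee-Jain (Type II): Q = -0.965·√(gD⁵h_f/L)·ln[ε/(3.7D) + √(3.17ν²L/(gD³h_f))]
√(gD⁵h_f/L) = √(9.81·0.483⁵·0.875/844) = 0.01635
ε/(3.7D) = 8.39×10^-7; √(3.17ν²L/(gD³h_f)) = 5.31×10^-5
Q = -0.965·0.01635·ln(5.396×10^-5) = 0.1551 m³/s
Check: V = 0.846 m/s, Re = 4.05×10^5, f = 0.01364, h_f = 0.870 m ≈ 0.875 m ✓

Q ≈ 155 L/s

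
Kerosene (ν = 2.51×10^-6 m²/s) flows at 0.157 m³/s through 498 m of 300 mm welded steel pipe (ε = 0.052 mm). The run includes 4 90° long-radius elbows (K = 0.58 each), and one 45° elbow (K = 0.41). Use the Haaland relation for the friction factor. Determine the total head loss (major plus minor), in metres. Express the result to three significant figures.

H_L ≈ 7.40 m

V = 4Q/(πD²) = 2.221 m/s; V²/2g = 0.2514 m
Re = 2.65×10^5, ε/D = 1.73×10^-4 → f = 0.01608 (Haaland)
Major: h_f = f(L/D)·V²/2g = 0.01608·1660·0.2514 = 6.714 m
Minor: ΣK = 2.73; h_m = ΣK·V²/2g = 0.6864 m
Total H_L = 6.714 + 0.6864 = 7.400 m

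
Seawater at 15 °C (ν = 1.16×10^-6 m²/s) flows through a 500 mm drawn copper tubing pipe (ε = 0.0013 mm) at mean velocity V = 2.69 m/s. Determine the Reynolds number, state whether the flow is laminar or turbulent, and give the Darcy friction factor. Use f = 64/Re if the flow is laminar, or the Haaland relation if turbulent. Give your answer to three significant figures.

Re = VD/ν = 2.690·0.500/1.16×10^-6 = 1.16×10^6
Re > 4000 → turbulent; ε/D = 2.60×10^-6
Haaland: f = 0.01135

Re ≈ 1.16×10^6; turbulent; f ≈ 0.0113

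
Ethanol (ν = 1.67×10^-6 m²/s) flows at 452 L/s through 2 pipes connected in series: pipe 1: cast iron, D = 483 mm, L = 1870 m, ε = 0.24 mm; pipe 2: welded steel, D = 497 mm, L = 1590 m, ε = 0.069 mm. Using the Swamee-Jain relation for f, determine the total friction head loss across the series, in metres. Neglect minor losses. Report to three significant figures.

H ≈ 33.8 m

Pipe 1: V = 2.467 m/s, Re = 7.13×10^5, ε/D = 4.97×10^-4, f = 0.01748, h_1 = f(L/D)V²/2g = 20.99 m
Pipe 2: V = 2.330 m/s, Re = 6.93×10^5, ε/D = 1.39×10^-4, f = 0.01445, h_2 = f(L/D)V²/2g = 12.79 m
Series → Q common, losses add: H = Σh = 33.78 m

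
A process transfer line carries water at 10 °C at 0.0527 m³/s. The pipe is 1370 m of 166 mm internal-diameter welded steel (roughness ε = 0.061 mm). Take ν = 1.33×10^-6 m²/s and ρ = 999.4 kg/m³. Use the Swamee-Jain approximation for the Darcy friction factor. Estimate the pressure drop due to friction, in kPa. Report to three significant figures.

V = 4Q/(πD²) = 4·0.0527/(π·0.166²) = 2.435 m/s
Re = VD/ν = 2.435·0.166/1.33×10^-6 = 3.04×10^5 → turbulent
ε/D = 0.061/166 = 3.67×10^-4
Swamee-Jain: f = 0.01750
h_f = f(L/D)V²/(2g) = 0.01750·(1370/0.166)·2.435²/(2·9.81) = 43.65 m
Δp = ρg·h_f = 999.4·9.81·43.65 = 427.9 kPa

Δp ≈ 428 kPa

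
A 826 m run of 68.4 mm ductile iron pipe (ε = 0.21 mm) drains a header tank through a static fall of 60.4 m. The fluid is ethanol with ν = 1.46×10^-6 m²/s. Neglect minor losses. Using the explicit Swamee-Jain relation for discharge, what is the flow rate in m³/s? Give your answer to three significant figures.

Q ≈ 0.00691 m³/s

Swamee-Jain (Type II): Q = -0.965·√(gD⁵h_f/L)·ln[ε/(3.7D) + √(3.17ν²L/(gD³h_f))]
√(gD⁵h_f/L) = √(9.81·0.0684⁵·60.4/826) = 0.001036
ε/(3.7D) = 8.30×10^-4; √(3.17ν²L/(gD³h_f)) = 1.72×10^-4
Q = -0.965·0.001036·ln(0.001001) = 0.006907 m³/s
Check: V = 1.88 m/s, Re = 8.81×10^4, f = 0.02804, h_f = 61.0 m ≈ 60.4 m ✓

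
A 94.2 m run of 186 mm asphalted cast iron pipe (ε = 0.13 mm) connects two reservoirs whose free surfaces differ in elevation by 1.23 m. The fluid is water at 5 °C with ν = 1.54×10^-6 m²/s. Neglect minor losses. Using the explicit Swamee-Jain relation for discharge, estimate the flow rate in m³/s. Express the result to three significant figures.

Q ≈ 0.0421 m³/s

Swamee-Jain (Type II): Q = -0.965·√(gD⁵h_f/L)·ln[ε/(3.7D) + √(3.17ν²L/(gD³h_f))]
√(gD⁵h_f/L) = √(9.81·0.186⁵·1.23/94.2) = 0.005340
ε/(3.7D) = 1.89×10^-4; √(3.17ν²L/(gD³h_f)) = 9.55×10^-5
Q = -0.965·0.005340·ln(2.844×10^-4) = 0.04208 m³/s
Check: V = 1.55 m/s, Re = 1.87×10^5, f = 0.02001, h_f = 1.24 m ≈ 1.23 m ✓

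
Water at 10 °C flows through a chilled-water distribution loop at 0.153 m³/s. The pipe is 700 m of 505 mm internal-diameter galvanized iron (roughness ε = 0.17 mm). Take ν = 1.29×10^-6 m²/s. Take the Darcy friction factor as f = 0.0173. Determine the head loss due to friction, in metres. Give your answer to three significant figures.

V = 4Q/(πD²) = 4·0.153/(π·0.505²) = 0.7639 m/s
h_f = f(L/D)V²/(2g) = 0.01730·(700/0.505)·0.7639²/(2·9.81) = 0.7132 m

h_f ≈ 0.713 m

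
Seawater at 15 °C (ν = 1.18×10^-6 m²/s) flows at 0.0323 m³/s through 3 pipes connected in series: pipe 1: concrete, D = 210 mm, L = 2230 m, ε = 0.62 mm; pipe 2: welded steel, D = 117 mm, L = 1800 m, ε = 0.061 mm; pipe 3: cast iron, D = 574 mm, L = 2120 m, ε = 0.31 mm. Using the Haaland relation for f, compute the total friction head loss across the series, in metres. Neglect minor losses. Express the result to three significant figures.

H ≈ 142 m

Pipe 1: V = 0.9326 m/s, Re = 1.66×10^5, ε/D = 0.00295, f = 0.02683, h_1 = f(L/D)V²/2g = 12.63 m
Pipe 2: V = 3.004 m/s, Re = 2.98×10^5, ε/D = 5.21×10^-4, f = 0.01820, h_2 = f(L/D)V²/2g = 128.8 m
Pipe 3: V = 0.1248 m/s, Re = 6.07×10^4, ε/D = 5.40×10^-4, f = 0.02169, h_3 = f(L/D)V²/2g = 0.06361 m
Series → Q common, losses add: H = Σh = 141.5 m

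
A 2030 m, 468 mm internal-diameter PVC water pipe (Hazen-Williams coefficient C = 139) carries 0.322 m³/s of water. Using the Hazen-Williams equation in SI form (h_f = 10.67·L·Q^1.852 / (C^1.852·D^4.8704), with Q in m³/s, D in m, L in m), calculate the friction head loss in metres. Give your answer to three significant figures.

h_f = 10.67·2030·0.322^1.852 / (139^1.852·0.468^4.8704) = 11.52 m

h_f ≈ 11.5 m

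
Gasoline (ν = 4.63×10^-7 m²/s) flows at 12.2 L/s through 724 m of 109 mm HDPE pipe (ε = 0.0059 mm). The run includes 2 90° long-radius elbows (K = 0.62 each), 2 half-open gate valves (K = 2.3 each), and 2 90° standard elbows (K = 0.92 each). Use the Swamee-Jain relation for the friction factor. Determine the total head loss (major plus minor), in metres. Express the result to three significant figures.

H_L ≈ 9.30 m

V = 4Q/(πD²) = 1.307 m/s; V²/2g = 0.08712 m
Re = 3.08×10^5, ε/D = 5.41×10^-5 → f = 0.01492 (Swamee-Jain)
Major: h_f = f(L/D)·V²/2g = 0.01492·6642·0.08712 = 8.633 m
Minor: ΣK = 7.68; h_m = ΣK·V²/2g = 0.6691 m
Total H_L = 8.633 + 0.6691 = 9.303 m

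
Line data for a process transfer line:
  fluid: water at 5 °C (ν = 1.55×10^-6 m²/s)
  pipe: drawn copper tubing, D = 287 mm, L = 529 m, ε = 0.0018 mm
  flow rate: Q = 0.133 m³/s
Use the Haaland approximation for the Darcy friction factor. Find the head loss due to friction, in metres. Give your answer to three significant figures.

V = 4Q/(πD²) = 4·0.133/(π·0.287²) = 2.056 m/s
Re = VD/ν = 2.056·0.287/1.55×10^-6 = 3.81×10^5 → turbulent
ε/D = 0.0018/287 = 6.27×10^-6
Haaland: f = 0.01378
h_f = f(L/D)V²/(2g) = 0.01378·(529/0.287)·2.056²/(2·9.81) = 5.472 m

h_f ≈ 5.47 m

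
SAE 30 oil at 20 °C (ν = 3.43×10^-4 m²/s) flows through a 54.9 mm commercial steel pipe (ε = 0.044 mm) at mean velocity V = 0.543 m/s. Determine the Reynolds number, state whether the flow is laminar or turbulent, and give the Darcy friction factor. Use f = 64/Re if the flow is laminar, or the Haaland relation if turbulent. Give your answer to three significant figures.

Re = VD/ν = 0.5430·0.0549/3.43×10^-4 = 86.9
Re < 2300 → laminar → f = 64/Re = 0.7364

Re ≈ 86.9; laminar; f = 64/Re ≈ 0.736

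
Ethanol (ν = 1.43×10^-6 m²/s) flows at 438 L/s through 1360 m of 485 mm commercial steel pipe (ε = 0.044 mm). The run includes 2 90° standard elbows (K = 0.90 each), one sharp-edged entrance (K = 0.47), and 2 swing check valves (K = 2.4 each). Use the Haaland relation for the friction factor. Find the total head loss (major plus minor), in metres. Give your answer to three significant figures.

H_L ≈ 12.8 m

V = 4Q/(πD²) = 2.371 m/s; V²/2g = 0.2865 m
Re = 8.04×10^5, ε/D = 9.07×10^-5 → f = 0.01345 (Haaland)
Major: h_f = f(L/D)·V²/2g = 0.01345·2804·0.2865 = 10.81 m
Minor: ΣK = 7.07; h_m = ΣK·V²/2g = 2.025 m
Total H_L = 10.81 + 2.025 = 12.83 m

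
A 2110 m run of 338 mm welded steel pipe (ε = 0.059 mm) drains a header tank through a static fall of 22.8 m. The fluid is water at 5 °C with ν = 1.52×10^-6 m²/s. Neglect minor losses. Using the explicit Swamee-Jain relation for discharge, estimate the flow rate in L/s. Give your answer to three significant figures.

Q ≈ 195 L/s

Swamee-Jain (Type II): Q = -0.965·√(gD⁵h_f/L)·ln[ε/(3.7D) + √(3.17ν²L/(gD³h_f))]
√(gD⁵h_f/L) = √(9.81·0.338⁵·22.8/2110) = 0.02162
ε/(3.7D) = 4.72×10^-5; √(3.17ν²L/(gD³h_f)) = 4.23×10^-5
Q = -0.965·0.02162·ln(8.948×10^-5) = 0.1945 m³/s
Check: V = 2.17 m/s, Re = 4.82×10^5, f = 0.01532, h_f = 22.9 m ≈ 22.8 m ✓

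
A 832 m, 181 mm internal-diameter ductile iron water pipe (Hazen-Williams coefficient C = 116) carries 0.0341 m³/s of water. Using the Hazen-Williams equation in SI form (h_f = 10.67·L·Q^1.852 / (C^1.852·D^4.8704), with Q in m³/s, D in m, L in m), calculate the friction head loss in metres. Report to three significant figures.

h_f = 10.67·832·0.0341^1.852 / (116^1.852·0.181^4.8704) = 10.54 m

h_f ≈ 10.5 m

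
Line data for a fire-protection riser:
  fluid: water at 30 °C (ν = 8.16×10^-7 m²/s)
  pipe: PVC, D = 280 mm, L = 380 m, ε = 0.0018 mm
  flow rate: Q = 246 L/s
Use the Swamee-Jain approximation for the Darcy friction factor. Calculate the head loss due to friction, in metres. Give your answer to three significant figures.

h_f ≈ 12.4 m

V = 4Q/(πD²) = 4·0.246/(π·0.280²) = 3.995 m/s
Re = VD/ν = 3.995·0.280/8.16×10^-7 = 1.37×10^6 → turbulent
ε/D = 0.0018/280 = 6.43×10^-6
Swamee-Jain: f = 0.01121
h_f = f(L/D)V²/(2g) = 0.01121·(380/0.280)·3.995²/(2·9.81) = 12.38 m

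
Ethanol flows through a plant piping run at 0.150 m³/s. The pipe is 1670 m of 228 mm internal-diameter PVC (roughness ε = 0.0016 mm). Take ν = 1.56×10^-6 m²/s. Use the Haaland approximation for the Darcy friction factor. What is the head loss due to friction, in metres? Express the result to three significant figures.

h_f ≈ 65.4 m

V = 4Q/(πD²) = 4·0.150/(π·0.228²) = 3.674 m/s
Re = VD/ν = 3.674·0.228/1.56×10^-6 = 5.37×10^5 → turbulent
ε/D = 0.0016/228 = 7.02×10^-6
Haaland: f = 0.01298
h_f = f(L/D)V²/(2g) = 0.01298·(1670/0.228)·3.674²/(2·9.81) = 65.41 m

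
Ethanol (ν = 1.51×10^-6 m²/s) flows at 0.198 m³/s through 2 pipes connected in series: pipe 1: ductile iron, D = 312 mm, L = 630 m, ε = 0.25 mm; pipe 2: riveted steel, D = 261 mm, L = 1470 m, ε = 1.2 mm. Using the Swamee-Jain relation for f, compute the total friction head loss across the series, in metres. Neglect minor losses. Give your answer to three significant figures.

H ≈ 131 m

Pipe 1: V = 2.590 m/s, Re = 5.35×10^5, ε/D = 8.01×10^-4, f = 0.01939, h_1 = f(L/D)V²/2g = 13.39 m
Pipe 2: V = 3.701 m/s, Re = 6.40×10^5, ε/D = 0.00460, f = 0.02985, h_2 = f(L/D)V²/2g = 117.4 m
Series → Q common, losses add: H = Σh = 130.8 m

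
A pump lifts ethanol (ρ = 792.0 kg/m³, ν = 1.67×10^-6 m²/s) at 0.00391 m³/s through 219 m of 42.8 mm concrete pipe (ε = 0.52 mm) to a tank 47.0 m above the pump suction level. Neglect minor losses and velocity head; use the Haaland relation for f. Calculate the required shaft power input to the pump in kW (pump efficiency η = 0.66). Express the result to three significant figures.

P_shaft ≈ 5.83 kW

V = 4Q/(πD²) = 2.718 m/s; Re = 6.97×10^4; ε/D = 0.0121; f = 0.04132
h_f = f(L/D)V²/2g = 79.60 m
Total head H = z + h_f = 47.0 + 79.60 = 126.6 m
P_hyd = ρgQH = 792.0·9.81·0.00391·126.6 = 3.846 kW
P_shaft = P_hyd/η = 3.846/0.66 = 5.827 kW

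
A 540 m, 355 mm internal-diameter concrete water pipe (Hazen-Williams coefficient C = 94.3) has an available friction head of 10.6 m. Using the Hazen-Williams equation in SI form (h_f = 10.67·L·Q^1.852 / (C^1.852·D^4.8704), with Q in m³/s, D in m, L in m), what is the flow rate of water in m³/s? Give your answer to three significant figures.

Q ≈ 0.206 m³/s

Rearranging: Q = [h_f·C^1.852·D^4.8704 / (10.67·L)]^(1/1.852)
Q = [10.6·94.3^1.852·0.355^4.8704 / (10.67·540)]^0.540 = 0.2064 m³/s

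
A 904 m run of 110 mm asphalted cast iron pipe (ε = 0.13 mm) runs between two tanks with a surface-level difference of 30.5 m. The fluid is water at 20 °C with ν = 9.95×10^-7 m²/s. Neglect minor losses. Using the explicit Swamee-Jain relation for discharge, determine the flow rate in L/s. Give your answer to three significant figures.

Q ≈ 17.4 L/s

Swamee-Jain (Type II): Q = -0.965·√(gD⁵h_f/L)·ln[ε/(3.7D) + √(3.17ν²L/(gD³h_f))]
√(gD⁵h_f/L) = √(9.81·0.110⁵·30.5/904) = 0.002309
ε/(3.7D) = 3.19×10^-4; √(3.17ν²L/(gD³h_f)) = 8.44×10^-5
Q = -0.965·0.002309·ln(4.038×10^-4) = 0.01741 m³/s
Check: V = 1.83 m/s, Re = 2.03×10^5, f = 0.02187, h_f = 30.7 m ≈ 30.5 m ✓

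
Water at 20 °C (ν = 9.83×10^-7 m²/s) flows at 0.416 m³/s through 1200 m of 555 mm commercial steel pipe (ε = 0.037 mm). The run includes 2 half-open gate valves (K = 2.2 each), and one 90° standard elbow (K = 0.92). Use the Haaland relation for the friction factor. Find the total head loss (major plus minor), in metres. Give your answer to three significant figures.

V = 4Q/(πD²) = 1.720 m/s; V²/2g = 0.1507 m
Re = 9.71×10^5, ε/D = 6.67×10^-5 → f = 0.01284 (Haaland)
Major: h_f = f(L/D)·V²/2g = 0.01284·2162·0.1507 = 4.185 m
Minor: ΣK = 5.32; h_m = ΣK·V²/2g = 0.8018 m
Total H_L = 4.185 + 0.8018 = 4.987 m

H_L ≈ 4.99 m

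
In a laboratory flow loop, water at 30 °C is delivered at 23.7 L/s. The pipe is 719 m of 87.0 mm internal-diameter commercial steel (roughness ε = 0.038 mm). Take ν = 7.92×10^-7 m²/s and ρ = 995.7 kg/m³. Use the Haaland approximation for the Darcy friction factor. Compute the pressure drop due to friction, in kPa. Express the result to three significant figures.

Δp ≈ 1130 kPa

V = 4Q/(πD²) = 4·0.0237/(π·0.0870²) = 3.987 m/s
Re = VD/ν = 3.987·0.0870/7.92×10^-7 = 4.38×10^5 → turbulent
ε/D = 0.038/87.0 = 4.37×10^-4
Haaland: f = 0.01728
h_f = f(L/D)V²/(2g) = 0.01728·(719/0.0870)·3.987²/(2·9.81) = 115.7 m
Δp = ρg·h_f = 995.7·9.81·115.7 = 1130 kPa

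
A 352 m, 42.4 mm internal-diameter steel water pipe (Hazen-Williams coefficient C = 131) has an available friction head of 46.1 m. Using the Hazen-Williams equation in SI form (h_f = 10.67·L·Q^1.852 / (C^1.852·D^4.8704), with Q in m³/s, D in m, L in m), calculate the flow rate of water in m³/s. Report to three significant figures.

Q ≈ 0.00299 m³/s

Rearranging: Q = [h_f·C^1.852·D^4.8704 / (10.67·L)]^(1/1.852)
Q = [46.1·131^1.852·0.0424^4.8704 / (10.67·352)]^0.540 = 0.002990 m³/s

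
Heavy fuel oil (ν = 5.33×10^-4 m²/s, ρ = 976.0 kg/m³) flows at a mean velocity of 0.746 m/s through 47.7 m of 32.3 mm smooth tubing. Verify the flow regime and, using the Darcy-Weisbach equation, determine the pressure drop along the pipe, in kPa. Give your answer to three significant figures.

Δp ≈ 568 kPa

Re = VD/ν = 0.746·0.03230/5.33×10^-4 = 45.2 → laminar (Re < 2300)
f = 64/Re = 1.416
h_f = f(L/D)V²/(2g) = 1.416·(47.7/0.03230)·0.746²/(2·9.81) = 59.30 m
Δp = ρg·h_f = 976.0·9.81·59.30 = 567.8 kPa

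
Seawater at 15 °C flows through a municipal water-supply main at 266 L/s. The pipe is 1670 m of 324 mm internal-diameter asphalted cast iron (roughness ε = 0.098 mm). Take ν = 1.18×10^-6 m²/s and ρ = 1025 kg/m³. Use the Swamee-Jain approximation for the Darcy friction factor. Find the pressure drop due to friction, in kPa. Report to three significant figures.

V = 4Q/(πD²) = 4·0.266/(π·0.324²) = 3.226 m/s
Re = VD/ν = 3.226·0.324/1.18×10^-6 = 8.86×10^5 → turbulent
ε/D = 0.098/324 = 3.02×10^-4
Swamee-Jain: f = 0.01586
h_f = f(L/D)V²/(2g) = 0.01586·(1670/0.324)·3.226²/(2·9.81) = 43.38 m
Δp = ρg·h_f = 1025·9.81·43.38 = 436.2 kPa

Δp ≈ 436 kPa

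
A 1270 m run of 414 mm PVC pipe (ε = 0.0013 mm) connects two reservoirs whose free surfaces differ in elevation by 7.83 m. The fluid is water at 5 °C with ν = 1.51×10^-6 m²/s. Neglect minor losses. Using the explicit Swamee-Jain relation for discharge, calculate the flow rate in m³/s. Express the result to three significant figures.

Q ≈ 0.264 m³/s

Swamee-Jain (Type II): Q = -0.965·√(gD⁵h_f/L)·ln[ε/(3.7D) + √(3.17ν²L/(gD³h_f))]
√(gD⁵h_f/L) = √(9.81·0.414⁵·7.83/1270) = 0.02712
ε/(3.7D) = 8.49×10^-7; √(3.17ν²L/(gD³h_f)) = 4.10×10^-5
Q = -0.965·0.02712·ln(4.189×10^-5) = 0.2638 m³/s
Check: V = 1.96 m/s, Re = 5.37×10^5, f = 0.01298, h_f = 7.79 m ≈ 7.83 m ✓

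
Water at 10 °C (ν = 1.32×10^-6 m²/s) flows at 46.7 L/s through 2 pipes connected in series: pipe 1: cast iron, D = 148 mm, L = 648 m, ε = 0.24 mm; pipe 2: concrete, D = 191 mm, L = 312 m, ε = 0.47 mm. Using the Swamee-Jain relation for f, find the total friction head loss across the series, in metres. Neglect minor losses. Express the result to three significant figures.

H ≈ 43.5 m

Pipe 1: V = 2.715 m/s, Re = 3.04×10^5, ε/D = 0.00162, f = 0.02300, h_1 = f(L/D)V²/2g = 37.83 m
Pipe 2: V = 1.630 m/s, Re = 2.36×10^5, ε/D = 0.00246, f = 0.02559, h_2 = f(L/D)V²/2g = 5.660 m
Series → Q common, losses add: H = Σh = 43.49 m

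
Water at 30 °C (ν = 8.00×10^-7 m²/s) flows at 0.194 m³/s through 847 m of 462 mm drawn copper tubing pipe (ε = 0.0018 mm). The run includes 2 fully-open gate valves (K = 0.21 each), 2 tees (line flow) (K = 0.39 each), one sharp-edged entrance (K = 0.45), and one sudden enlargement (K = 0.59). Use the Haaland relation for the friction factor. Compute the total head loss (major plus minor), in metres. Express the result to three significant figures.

H_L ≈ 1.71 m

V = 4Q/(πD²) = 1.157 m/s; V²/2g = 0.06826 m
Re = 6.68×10^5, ε/D = 3.90×10^-6 → f = 0.01246 (Haaland)
Major: h_f = f(L/D)·V²/2g = 0.01246·1833·0.06826 = 1.560 m
Minor: ΣK = 2.24; h_m = ΣK·V²/2g = 0.1529 m
Total H_L = 1.560 + 0.1529 = 1.712 m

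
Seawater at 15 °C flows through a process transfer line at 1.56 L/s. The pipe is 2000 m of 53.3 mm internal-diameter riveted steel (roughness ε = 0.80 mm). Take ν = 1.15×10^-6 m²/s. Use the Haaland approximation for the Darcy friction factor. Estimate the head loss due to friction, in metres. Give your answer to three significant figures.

V = 4Q/(πD²) = 4·0.00156/(π·0.0533²) = 0.6992 m/s
Re = VD/ν = 0.6992·0.0533/1.15×10^-6 = 3.24×10^4 → turbulent
ε/D = 0.80/53.3 = 0.0150
Haaland: f = 0.04513
h_f = f(L/D)V²/(2g) = 0.04513·(2000/0.0533)·0.6992²/(2·9.81) = 42.19 m

h_f ≈ 42.2 m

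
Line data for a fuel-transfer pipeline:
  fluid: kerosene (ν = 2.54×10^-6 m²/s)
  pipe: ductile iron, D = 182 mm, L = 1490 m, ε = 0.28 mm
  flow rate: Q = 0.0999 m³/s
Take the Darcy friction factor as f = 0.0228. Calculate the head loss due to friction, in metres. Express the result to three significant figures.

h_f ≈ 140 m

V = 4Q/(πD²) = 4·0.0999/(π·0.182²) = 3.840 m/s
h_f = f(L/D)V²/(2g) = 0.02280·(1490/0.182)·3.840²/(2·9.81) = 140.3 m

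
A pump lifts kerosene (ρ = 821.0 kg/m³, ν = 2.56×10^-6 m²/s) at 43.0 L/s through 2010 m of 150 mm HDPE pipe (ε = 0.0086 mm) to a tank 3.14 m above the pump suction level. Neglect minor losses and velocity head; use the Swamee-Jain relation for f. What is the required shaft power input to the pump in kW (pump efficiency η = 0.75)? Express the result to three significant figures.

P_shaft ≈ 33.2 kW

V = 4Q/(πD²) = 2.433 m/s; Re = 1.43×10^5; ε/D = 5.73×10^-5; f = 0.01703
h_f = f(L/D)V²/2g = 68.87 m
Total head H = z + h_f = 3.14 + 68.87 = 72.01 m
P_hyd = ρgQH = 821.0·9.81·0.0430·72.01 = 24.94 kW
P_shaft = P_hyd/η = 24.94/0.75 = 33.25 kW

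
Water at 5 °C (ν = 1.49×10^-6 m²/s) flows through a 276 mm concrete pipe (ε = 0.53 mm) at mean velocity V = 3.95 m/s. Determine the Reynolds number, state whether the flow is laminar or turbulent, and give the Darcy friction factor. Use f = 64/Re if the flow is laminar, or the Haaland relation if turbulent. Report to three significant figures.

Re = VD/ν = 3.950·0.276/1.49×10^-6 = 7.32×10^5
Re > 4000 → turbulent; ε/D = 0.00192
Haaland: f = 0.02344

Re ≈ 7.32×10^5; turbulent; f ≈ 0.0234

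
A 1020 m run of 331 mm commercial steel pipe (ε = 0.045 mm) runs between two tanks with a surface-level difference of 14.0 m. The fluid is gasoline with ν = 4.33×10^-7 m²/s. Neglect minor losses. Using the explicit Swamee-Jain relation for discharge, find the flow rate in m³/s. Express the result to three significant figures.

Swamee-Jain (Type II): Q = -0.965·√(gD⁵h_f/L)·ln[ε/(3.7D) + √(3.17ν²L/(gD³h_f))]
√(gD⁵h_f/L) = √(9.81·0.331⁵·14.0/1020) = 0.02313
ε/(3.7D) = 3.67×10^-5; √(3.17ν²L/(gD³h_f)) = 1.10×10^-5
Q = -0.965·0.02313·ln(4.778×10^-5) = 0.2221 m³/s
Check: V = 2.58 m/s, Re = 1.97×10^6, f = 0.01347, h_f = 14.1 m ≈ 14.0 m ✓

Q ≈ 0.222 m³/s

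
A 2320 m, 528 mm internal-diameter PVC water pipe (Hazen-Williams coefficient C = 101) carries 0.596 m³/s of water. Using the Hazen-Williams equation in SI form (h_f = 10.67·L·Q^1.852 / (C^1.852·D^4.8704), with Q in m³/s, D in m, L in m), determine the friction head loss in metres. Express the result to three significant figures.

h_f = 10.67·2320·0.596^1.852 / (101^1.852·0.528^4.8704) = 41.33 m

h_f ≈ 41.3 m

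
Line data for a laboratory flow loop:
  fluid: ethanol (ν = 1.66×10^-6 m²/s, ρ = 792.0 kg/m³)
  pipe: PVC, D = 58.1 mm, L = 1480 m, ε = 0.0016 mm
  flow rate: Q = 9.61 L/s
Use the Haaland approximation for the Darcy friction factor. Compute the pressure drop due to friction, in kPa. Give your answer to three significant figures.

Δp ≈ 2270 kPa

V = 4Q/(πD²) = 4·0.00961/(π·0.0581²) = 3.625 m/s
Re = VD/ν = 3.625·0.0581/1.66×10^-6 = 1.27×10^5 → turbulent
ε/D = 0.0016/58.1 = 2.75×10^-5
Haaland: f = 0.01710
h_f = f(L/D)V²/(2g) = 0.01710·(1480/0.0581)·3.625²/(2·9.81) = 291.7 m
Δp = ρg·h_f = 792.0·9.81·291.7 = 2266 kPa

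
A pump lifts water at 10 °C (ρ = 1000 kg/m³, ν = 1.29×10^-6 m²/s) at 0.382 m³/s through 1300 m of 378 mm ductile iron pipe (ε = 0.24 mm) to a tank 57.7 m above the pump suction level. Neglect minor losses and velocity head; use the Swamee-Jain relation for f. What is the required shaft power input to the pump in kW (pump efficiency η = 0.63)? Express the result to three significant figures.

P_shaft ≈ 563 kW

V = 4Q/(πD²) = 3.404 m/s; Re = 9.97×10^5; ε/D = 6.35×10^-4; f = 0.01815
h_f = f(L/D)V²/2g = 36.87 m
Total head H = z + h_f = 57.7 + 36.87 = 94.57 m
P_hyd = ρgQH = 1000·9.81·0.382·94.57 = 354.4 kW
P_shaft = P_hyd/η = 354.4/0.63 = 562.5 kW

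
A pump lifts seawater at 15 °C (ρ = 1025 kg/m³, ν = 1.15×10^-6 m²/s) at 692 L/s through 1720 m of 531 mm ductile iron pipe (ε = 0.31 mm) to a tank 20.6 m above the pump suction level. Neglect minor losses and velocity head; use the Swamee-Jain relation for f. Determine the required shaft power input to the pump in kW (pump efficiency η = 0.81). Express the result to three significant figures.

P_shaft ≈ 422 kW

V = 4Q/(πD²) = 3.125 m/s; Re = 1.44×10^6; ε/D = 5.84×10^-4; f = 0.01769
h_f = f(L/D)V²/2g = 28.52 m
Total head H = z + h_f = 20.6 + 28.52 = 49.12 m
P_hyd = ρgQH = 1025·9.81·0.692·49.12 = 341.8 kW
P_shaft = P_hyd/η = 341.8/0.81 = 422.0 kW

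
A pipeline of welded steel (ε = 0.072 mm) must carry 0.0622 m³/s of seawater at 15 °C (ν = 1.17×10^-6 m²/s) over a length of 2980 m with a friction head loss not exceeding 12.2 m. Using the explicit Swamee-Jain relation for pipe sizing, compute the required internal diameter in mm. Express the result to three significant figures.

D ≈ 270 mm

Swamee-Jain (Type III): D = 0.66·[ε^1.25·(LQ²/(gh_f))^4.75 + ν·Q^9.4·(L/(gh_f))^5.2]^0.04
LQ²/(gh_f) = 0.09633; L/(gh_f) = 24.90
Term 1 = ε^1.25·(…)^4.75 = 9.88×10^-11; Term 2 = ν·Q^9.4·(…)^5.2 = 9.77×10^-11
D = 0.66·(9.88×10^-11 + 9.77×10^-11)^0.04 = 0.2699 m = 270 mm
Check: V = 1.09 m/s, Re = 2.51×10^5, f = 0.01713, h_f = 11.4 m ≈ 12.2 m ✓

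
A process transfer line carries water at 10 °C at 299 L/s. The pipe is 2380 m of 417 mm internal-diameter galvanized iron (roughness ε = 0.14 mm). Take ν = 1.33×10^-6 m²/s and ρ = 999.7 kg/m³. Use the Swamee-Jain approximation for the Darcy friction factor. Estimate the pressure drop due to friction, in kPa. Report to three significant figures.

Δp ≈ 224 kPa

V = 4Q/(πD²) = 4·0.299/(π·0.417²) = 2.189 m/s
Re = VD/ν = 2.189·0.417/1.33×10^-6 = 6.86×10^5 → turbulent
ε/D = 0.14/417 = 3.36×10^-4
Swamee-Jain: f = 0.01635
h_f = f(L/D)V²/(2g) = 0.01635·(2380/0.417)·2.189²/(2·9.81) = 22.79 m
Δp = ρg·h_f = 999.7·9.81·22.79 = 223.5 kPa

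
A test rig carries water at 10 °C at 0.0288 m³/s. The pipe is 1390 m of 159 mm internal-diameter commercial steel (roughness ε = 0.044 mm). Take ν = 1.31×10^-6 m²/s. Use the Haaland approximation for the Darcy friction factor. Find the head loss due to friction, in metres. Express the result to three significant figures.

h_f ≈ 16.5 m

V = 4Q/(πD²) = 4·0.0288/(π·0.159²) = 1.450 m/s
Re = VD/ν = 1.450·0.159/1.31×10^-6 = 1.76×10^5 → turbulent
ε/D = 0.044/159 = 2.77×10^-4
Haaland: f = 0.01763
h_f = f(L/D)V²/(2g) = 0.01763·(1390/0.159)·1.450²/(2·9.81) = 16.53 m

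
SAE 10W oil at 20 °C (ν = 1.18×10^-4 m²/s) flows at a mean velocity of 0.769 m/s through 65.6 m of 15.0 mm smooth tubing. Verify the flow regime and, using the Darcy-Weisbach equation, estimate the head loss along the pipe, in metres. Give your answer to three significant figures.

h_f ≈ 86.3 m

Re = VD/ν = 0.769·0.01500/1.18×10^-4 = 97.8 → laminar (Re < 2300)
f = 64/Re = 0.6547
h_f = f(L/D)V²/(2g) = 0.6547·(65.6/0.01500)·0.769²/(2·9.81) = 86.30 m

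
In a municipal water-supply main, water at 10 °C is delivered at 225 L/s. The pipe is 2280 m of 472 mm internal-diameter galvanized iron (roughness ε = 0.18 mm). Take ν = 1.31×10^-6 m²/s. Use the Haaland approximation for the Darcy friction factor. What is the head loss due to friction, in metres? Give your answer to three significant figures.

V = 4Q/(πD²) = 4·0.225/(π·0.472²) = 1.286 m/s
Re = VD/ν = 1.286·0.472/1.31×10^-6 = 4.63×10^5 → turbulent
ε/D = 0.18/472 = 3.81×10^-4
Haaland: f = 0.01685
h_f = f(L/D)V²/(2g) = 0.01685·(2280/0.472)·1.286²/(2·9.81) = 6.858 m

h_f ≈ 6.86 m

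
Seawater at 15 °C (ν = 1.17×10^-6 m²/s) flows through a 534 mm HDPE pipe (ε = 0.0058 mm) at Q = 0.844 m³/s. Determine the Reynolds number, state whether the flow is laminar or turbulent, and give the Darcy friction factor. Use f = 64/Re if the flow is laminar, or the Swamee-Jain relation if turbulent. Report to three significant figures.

V = 4Q/(πD²) = 3.769 m/s
Re = VD/ν = 3.769·0.534/1.17×10^-6 = 1.72×10^6
Re > 4000 → turbulent; ε/D = 1.09×10^-5
Swamee-Jain: f = 0.01099

Re ≈ 1.72×10^6; turbulent; f ≈ 0.0110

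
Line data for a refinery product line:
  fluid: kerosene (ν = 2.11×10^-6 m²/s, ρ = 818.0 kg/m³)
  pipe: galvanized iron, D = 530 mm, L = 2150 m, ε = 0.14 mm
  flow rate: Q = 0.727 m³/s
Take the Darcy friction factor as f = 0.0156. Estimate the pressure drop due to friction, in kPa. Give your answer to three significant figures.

V = 4Q/(πD²) = 4·0.727/(π·0.530²) = 3.295 m/s
h_f = f(L/D)V²/(2g) = 0.01560·(2150/0.530)·3.295²/(2·9.81) = 35.02 m
Δp = ρg·h_f = 818.0·9.81·35.02 = 281.1 kPa

Δp ≈ 281 kPa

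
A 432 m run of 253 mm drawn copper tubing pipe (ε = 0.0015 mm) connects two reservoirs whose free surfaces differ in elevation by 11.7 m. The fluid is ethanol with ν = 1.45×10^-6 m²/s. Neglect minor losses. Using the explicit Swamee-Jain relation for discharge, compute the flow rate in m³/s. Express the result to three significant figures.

Q ≈ 0.162 m³/s

Swamee-Jain (Type II): Q = -0.965·√(gD⁵h_f/L)·ln[ε/(3.7D) + √(3.17ν²L/(gD³h_f))]
√(gD⁵h_f/L) = √(9.81·0.253⁵·11.7/432) = 0.01660
ε/(3.7D) = 1.60×10^-6; √(3.17ν²L/(gD³h_f)) = 3.94×10^-5
Q = -0.965·0.01660·ln(4.096×10^-5) = 0.1618 m³/s
Check: V = 3.22 m/s, Re = 5.62×10^5, f = 0.01293, h_f = 11.7 m ≈ 11.7 m ✓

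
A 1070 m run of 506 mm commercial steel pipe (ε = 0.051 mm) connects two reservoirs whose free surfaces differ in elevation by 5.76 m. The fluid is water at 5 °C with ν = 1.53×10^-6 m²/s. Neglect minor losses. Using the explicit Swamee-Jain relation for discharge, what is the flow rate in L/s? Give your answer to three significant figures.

Q ≈ 393 L/s

Swamee-Jain (Type II): Q = -0.965·√(gD⁵h_f/L)·ln[ε/(3.7D) + √(3.17ν²L/(gD³h_f))]
√(gD⁵h_f/L) = √(9.81·0.506⁵·5.76/1070) = 0.04185
ε/(3.7D) = 2.72×10^-5; √(3.17ν²L/(gD³h_f)) = 3.29×10^-5
Q = -0.965·0.04185·ln(6.017×10^-5) = 0.3925 m³/s
Check: V = 1.95 m/s, Re = 6.46×10^5, f = 0.01408, h_f = 5.78 m ≈ 5.76 m ✓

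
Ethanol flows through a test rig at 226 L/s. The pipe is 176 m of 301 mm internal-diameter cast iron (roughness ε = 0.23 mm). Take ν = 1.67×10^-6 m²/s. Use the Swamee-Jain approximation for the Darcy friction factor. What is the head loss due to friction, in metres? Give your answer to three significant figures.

V = 4Q/(πD²) = 4·0.226/(π·0.301²) = 3.176 m/s
Re = VD/ν = 3.176·0.301/1.67×10^-6 = 5.72×10^5 → turbulent
ε/D = 0.23/301 = 7.64×10^-4
Swamee-Jain: f = 0.01916
h_f = f(L/D)V²/(2g) = 0.01916·(176/0.301)·3.176²/(2·9.81) = 5.760 m

h_f ≈ 5.76 m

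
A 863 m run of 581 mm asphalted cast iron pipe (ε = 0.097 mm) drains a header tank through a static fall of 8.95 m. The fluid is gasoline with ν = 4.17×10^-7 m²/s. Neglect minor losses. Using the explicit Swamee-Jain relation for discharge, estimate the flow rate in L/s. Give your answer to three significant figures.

Swamee-Jain (Type II): Q = -0.965·√(gD⁵h_f/L)·ln[ε/(3.7D) + √(3.17ν²L/(gD³h_f))]
√(gD⁵h_f/L) = √(9.81·0.581⁵·8.95/863) = 0.08207
ε/(3.7D) = 4.51×10^-5; √(3.17ν²L/(gD³h_f)) = 5.26×10^-6
Q = -0.965·0.08207·ln(5.038×10^-5) = 0.7837 m³/s
Check: V = 2.96 m/s, Re = 4.12×10^6, f = 0.01360, h_f = 8.99 m ≈ 8.95 m ✓

Q ≈ 784 L/s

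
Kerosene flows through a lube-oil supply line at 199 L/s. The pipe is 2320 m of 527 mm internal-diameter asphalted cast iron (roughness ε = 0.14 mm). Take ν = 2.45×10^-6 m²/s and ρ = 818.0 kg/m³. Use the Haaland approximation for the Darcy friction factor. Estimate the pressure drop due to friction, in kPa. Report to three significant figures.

Δp ≈ 26.0 kPa

V = 4Q/(πD²) = 4·0.199/(π·0.527²) = 0.9123 m/s
Re = VD/ν = 0.9123·0.527/2.45×10^-6 = 1.96×10^5 → turbulent
ε/D = 0.14/527 = 2.66×10^-4
Haaland: f = 0.01733
h_f = f(L/D)V²/(2g) = 0.01733·(2320/0.527)·0.9123²/(2·9.81) = 3.237 m
Δp = ρg·h_f = 818.0·9.81·3.237 = 25.98 kPa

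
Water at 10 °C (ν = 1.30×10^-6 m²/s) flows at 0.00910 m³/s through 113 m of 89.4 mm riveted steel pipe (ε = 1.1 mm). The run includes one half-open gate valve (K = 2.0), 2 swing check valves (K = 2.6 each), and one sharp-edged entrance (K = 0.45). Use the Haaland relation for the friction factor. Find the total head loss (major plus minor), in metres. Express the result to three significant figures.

H_L ≈ 6.41 m

V = 4Q/(πD²) = 1.450 m/s; V²/2g = 0.1071 m
Re = 9.97×10^4, ε/D = 0.0123 → f = 0.04129 (Haaland)
Major: h_f = f(L/D)·V²/2g = 0.04129·1264·0.1071 = 5.590 m
Minor: ΣK = 7.65; h_m = ΣK·V²/2g = 0.8194 m
Total H_L = 5.590 + 0.8194 = 6.409 m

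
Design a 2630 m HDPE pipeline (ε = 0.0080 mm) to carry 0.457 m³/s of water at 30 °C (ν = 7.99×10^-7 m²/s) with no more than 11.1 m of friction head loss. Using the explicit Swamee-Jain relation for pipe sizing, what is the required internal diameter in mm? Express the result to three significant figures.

Swamee-Jain (Type III): D = 0.66·[ε^1.25·(LQ²/(gh_f))^4.75 + ν·Q^9.4·(L/(gh_f))^5.2]^0.04
LQ²/(gh_f) = 5.044; L/(gh_f) = 24.15
Term 1 = ε^1.25·(…)^4.75 = 9.27×10^-4; Term 2 = ν·Q^9.4·(…)^5.2 = 0.00789
D = 0.66·(9.27×10^-4 + 0.00789)^0.04 = 0.5462 m = 546 mm
Check: V = 1.95 m/s, Re = 1.33×10^6, f = 0.01148, h_f = 10.7 m ≈ 11.1 m ✓

D ≈ 546 mm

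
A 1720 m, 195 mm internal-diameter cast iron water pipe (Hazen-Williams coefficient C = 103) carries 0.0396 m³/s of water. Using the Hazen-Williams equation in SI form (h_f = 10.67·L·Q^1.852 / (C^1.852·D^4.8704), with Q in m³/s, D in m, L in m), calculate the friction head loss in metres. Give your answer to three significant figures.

h_f = 10.67·1720·0.0396^1.852 / (103^1.852·0.195^4.8704) = 24.93 m

h_f ≈ 24.9 m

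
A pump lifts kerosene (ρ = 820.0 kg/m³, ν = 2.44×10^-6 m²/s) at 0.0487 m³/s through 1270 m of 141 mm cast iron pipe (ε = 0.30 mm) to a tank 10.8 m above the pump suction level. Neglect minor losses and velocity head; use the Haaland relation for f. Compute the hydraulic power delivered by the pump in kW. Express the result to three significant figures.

V = 4Q/(πD²) = 3.119 m/s; Re = 1.80×10^5; ε/D = 0.00213; f = 0.02469
h_f = f(L/D)V²/2g = 110.3 m
Total head H = z + h_f = 10.8 + 110.3 = 121.1 m
P_hyd = ρgQH = 820.0·9.81·0.0487·121.1 = 47.43 kW

P_hyd ≈ 47.4 kW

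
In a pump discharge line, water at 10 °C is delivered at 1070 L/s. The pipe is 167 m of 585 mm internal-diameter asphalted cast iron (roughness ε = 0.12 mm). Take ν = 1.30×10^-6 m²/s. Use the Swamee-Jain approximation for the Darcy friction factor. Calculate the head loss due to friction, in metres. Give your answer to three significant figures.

h_f ≈ 3.33 m

V = 4Q/(πD²) = 4·1.07/(π·0.585²) = 3.981 m/s
Re = VD/ν = 3.981·0.585/1.30×10^-6 = 1.79×10^6 → turbulent
ε/D = 0.12/585 = 2.05×10^-4
Swamee-Jain: f = 0.01444
h_f = f(L/D)V²/(2g) = 0.01444·(167/0.585)·3.981²/(2·9.81) = 3.329 m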